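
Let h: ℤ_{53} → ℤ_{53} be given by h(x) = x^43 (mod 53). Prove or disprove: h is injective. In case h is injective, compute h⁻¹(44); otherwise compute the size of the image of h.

49

Since 53 is prime, the nonzero elements of ℤ_{53} form a cyclic group of order 52.
As gcd(43, 52) = 1, raising to the 43rd power is a bijection on this group: if a^43 ≡ b^43 then (ab^{−1})^43 = 1, and the only element of order dividing gcd(43, 52) = 1 is 1, so a = b.
With h(0) = 0 this makes h injective on all of ℤ_{53}, hence bijective (finite equal-size domain and codomain). In particular h is injective.
Since h is injective, we find the preimage of 44. The inverse of x ↦ x^43 on (ℤ_{53})^× is x ↦ x^23, because 43·23 = 989 = 19·52 + 1 ≡ 1 (mod 52) and x^{52} = 1 for x ≠ 0 (Fermat). So h⁻¹(44) = 44^23 mod 53.
Repeated squaring mod 53: 44^1 ≡ 44, 44^2 ≡ 44² = 1936 ≡ 28, 44^4 ≡ 28² = 784 ≡ 42, 44^8 ≡ 42² = 1764 ≡ 15, 44^16 ≡ 15² = 225 ≡ 13. Since 23 = 16 + 4 + 2 + 1, 44^23 ≡ 13·42·28·44: 13·42 = 546 ≡ 16, then 16·28 = 448 ≡ 24, then 24·44 = 1056 ≡ 49. So 44^23 ≡ 49 (mod 53).
Hence h⁻¹(44) = 49.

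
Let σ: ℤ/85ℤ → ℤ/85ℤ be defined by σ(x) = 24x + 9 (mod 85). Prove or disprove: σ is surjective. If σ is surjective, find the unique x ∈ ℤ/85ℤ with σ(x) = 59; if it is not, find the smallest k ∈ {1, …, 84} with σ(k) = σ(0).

Recall: σ is surjective if every y in the codomain equals σ(x) for some x in the domain.
Since gcd(24, 85) = 1, 24 is invertible modulo 85. Euclid's algorithm: 85 = 3·24 + 13, 24 = 1·13 + 11, 13 = 1·11 + 2, 11 = 5·2 + 1; back-substituting gives 1 = 39·24 − 11·85, so 24⁻¹ ≡ 39 (mod 85).
For any y ∈ ℤ/85ℤ, x = 39(y − 9) mod 85 satisfies σ(x) = 24·39(y − 9) + 9 ≡ y (since 24·39 ≡ 1 mod 85). So every y has a preimage.
Hence σ is surjective.
Since σ is surjective, we compute σ⁻¹(59): solve 24x + 9 ≡ 59 (mod 85), i.e. 24x ≡ 50 (mod 85).
Multiplying by 24⁻¹ = 39 gives x ≡ 39·50 = 1950 = 22·85 + 80 ≡ 80 (mod 85).
Check: σ(80) = 24·80 + 9 = 1929 = 22·85 + 59 ≡ 59 (mod 85).

80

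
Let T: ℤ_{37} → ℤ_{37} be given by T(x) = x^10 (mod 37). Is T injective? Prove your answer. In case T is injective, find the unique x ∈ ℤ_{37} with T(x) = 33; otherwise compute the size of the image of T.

T(18): Repeated squaring mod 37: 18^1 ≡ 18, 18^2 ≡ 18² = 324 ≡ 28, 18^4 ≡ 28² = 784 ≡ 7, 18^8 ≡ 7² = 49 ≡ 12. Since 10 = 8 + 2, 18^10 ≡ 12·28: 12·28 = 336 ≡ 3. So 18^10 ≡ 3 (mod 37).
T(19): Repeated squaring mod 37: 19^1 ≡ 19, 19^2 ≡ 19² = 361 ≡ 28, 19^4 ≡ 28² = 784 ≡ 7, 19^8 ≡ 7² = 49 ≡ 12. Since 10 = 8 + 2, 19^10 ≡ 12·28: 12·28 = 336 ≡ 3. So 19^10 ≡ 3 (mod 37).
So T(18) = T(19) = 3 while 18 ≠ 19, therefore T is not injective.
Since T is not injective, we determine |image(T)|. Computing x^10 mod 37 for each x (by repeated squaring, reducing mod 37 at every step), the values T(0), T(1), …, T(36) are: 0, 1, 25, 34, 33, 30, 36, 7, 11, 9, 10, 26, 12, 4, 27, 21, 16, 28, 3, 3, 28, 16, 21, 27, 4, 12, 26, 10, 9, 11, 7, 36, 30, 33, 34, 25, 1.
The distinct values are {0, 1, 3, 4, 7, 9, 10, 11, 12, 16, 21, 25, 26, 27, 28, 30, 33, 34, 36}; there are 19 of them.

19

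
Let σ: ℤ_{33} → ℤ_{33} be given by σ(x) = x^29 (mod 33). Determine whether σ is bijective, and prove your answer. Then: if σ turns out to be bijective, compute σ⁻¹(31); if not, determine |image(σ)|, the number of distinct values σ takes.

Computing x^29 mod 33 for each x (by repeated squaring, reducing mod 33 at every step), the values σ(0), σ(1), …, σ(32) are: 0, 1, 17, 15, 25, 20, 24, 19, 29, 27, 10, 11, 12, 28, 26, 3, 31, 2, 30, 7, 5, 21, 22, 23, 6, 4, 14, 9, 13, 8, 18, 16, 32.
Every element of ℤ_{33} appears exactly once in this list, so σ is a bijection, and in particular bijective.
Since σ is bijective, we read off the preimage of 31 from the same table: σ(16) = 31, so σ⁻¹(31) = 16.

16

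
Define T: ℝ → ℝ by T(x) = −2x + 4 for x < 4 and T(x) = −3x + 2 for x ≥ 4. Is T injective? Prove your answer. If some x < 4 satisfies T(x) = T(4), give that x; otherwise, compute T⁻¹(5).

-1/2

Both pieces are strictly decreasing (slopes −2 and −3), so each is injective on its own interval.
The left piece maps (−∞, 4) onto (−4, ∞); the right piece maps [4, ∞) onto (−∞, −10].
These images are disjoint, so no value is attained by both pieces. Therefore T is injective.
Because the two images are disjoint, no x < 4 has T(x) = T(4), so we compute T⁻¹(5): 5 lies in (−4, ∞), so solve −2x + 4 = 5: x = (5 − 4)/(−2) = −1/2.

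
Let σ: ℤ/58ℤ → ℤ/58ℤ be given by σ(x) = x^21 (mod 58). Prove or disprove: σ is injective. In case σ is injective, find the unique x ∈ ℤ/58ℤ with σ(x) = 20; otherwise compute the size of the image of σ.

σ(4): Repeated squaring mod 58: 4^1 ≡ 4, 4^2 ≡ 4² = 16, 4^4 ≡ 16² = 256 ≡ 24, 4^8 ≡ 24² = 576 ≡ 54, 4^16 ≡ 54² = 2916 ≡ 16. Since 21 = 16 + 4 + 1, 4^21 ≡ 16·24·4: 16·24 = 384 ≡ 36, then 36·4 = 144 ≡ 28. So 4^21 ≡ 28 (mod 58).
σ(6): Repeated squaring mod 58: 6^1 ≡ 6, 6^2 ≡ 6² = 36, 6^4 ≡ 36² = 1296 ≡ 20, 6^8 ≡ 20² = 400 ≡ 52, 6^16 ≡ 52² = 2704 ≡ 36. Since 21 = 16 + 4 + 1, 6^21 ≡ 36·20·6: 36·20 = 720 ≡ 24, then 24·6 = 144 ≡ 28. So 6^21 ≡ 28 (mod 58).
So σ(4) = σ(6) = 28 while 4 ≠ 6, hence σ is not injective.
Since σ is not injective, we determine |image(σ)|. Computing x^21 mod 58 for each x (by repeated squaring, reducing mod 58 at every step), the values σ(0), σ(1), …, σ(57) are: 0, 1, 46, 17, 28, 57, 28, 1, 12, 57, 12, 17, 12, 57, 46, 41, 30, 17, 12, 17, 30, 17, 28, 1, 30, 1, 12, 41, 28, 29, 30, 17, 46, 57, 28, 57, 30, 41, 28, 41, 46, 41, 28, 17, 12, 1, 46, 41, 46, 1, 46, 57, 30, 1, 30, 41, 12, 57.
The distinct values are {0, 1, 12, 17, 28, 29, 30, 41, 46, 57}; there are 10 of them.

10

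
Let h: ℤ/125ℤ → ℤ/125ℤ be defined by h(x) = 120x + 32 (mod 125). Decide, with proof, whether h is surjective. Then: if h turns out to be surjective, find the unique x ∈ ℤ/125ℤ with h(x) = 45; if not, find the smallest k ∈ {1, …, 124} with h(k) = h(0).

25

Since gcd(120, 125) = 5, we have 120x ≡ 0 (mod 5) for all x, so h(x) ≡ 2 (mod 5).
But 0 ≢ 2 (mod 5), so 0 ∈ ℤ/125ℤ has no preimage. Thus h is not surjective.
Since h is not surjective, we find the least positive k with h(k) = h(0): this means 120k ≡ 0 (mod 125), i.e. 125 ∣ 120k. Since gcd(120, 125) = 5, dividing through by 5 this holds exactly when 25 ∣ 24k, and as gcd(24, 25) = 1, exactly when 25 ∣ k.
The smallest positive such k is 25.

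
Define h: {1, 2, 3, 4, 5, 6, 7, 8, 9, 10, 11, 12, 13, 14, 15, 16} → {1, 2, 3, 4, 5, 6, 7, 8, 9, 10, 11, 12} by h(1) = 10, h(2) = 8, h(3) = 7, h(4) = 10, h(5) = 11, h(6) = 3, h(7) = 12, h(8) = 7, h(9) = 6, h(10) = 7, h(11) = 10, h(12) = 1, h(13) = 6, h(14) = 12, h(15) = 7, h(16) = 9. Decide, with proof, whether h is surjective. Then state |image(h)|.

No element maps to 2, so h is not surjective.
The image of h is {1, 3, 6, 7, 8, 9, 10, 11, 12}, which has 9 elements.

9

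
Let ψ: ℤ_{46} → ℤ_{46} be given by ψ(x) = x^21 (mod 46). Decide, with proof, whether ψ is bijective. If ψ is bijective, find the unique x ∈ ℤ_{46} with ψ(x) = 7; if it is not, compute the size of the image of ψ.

33

Computing x^21 mod 46 for each x (by repeated squaring, reducing mod 46 at every step), the values ψ(0), ψ(1), …, ψ(45) are: 0, 1, 12, 31, 6, 37, 4, 33, 26, 41, 30, 21, 2, 39, 28, 43, 36, 19, 32, 17, 38, 11, 22, 23, 24, 35, 8, 29, 14, 27, 10, 3, 18, 7, 44, 25, 16, 5, 20, 13, 42, 9, 40, 15, 34, 45.
Every element of ℤ_{46} appears exactly once in this list, so ψ is a bijection, and in particular bijective.
Since ψ is bijective, we read off the preimage of 7 from the same table: ψ(33) = 7, so ψ⁻¹(7) = 33.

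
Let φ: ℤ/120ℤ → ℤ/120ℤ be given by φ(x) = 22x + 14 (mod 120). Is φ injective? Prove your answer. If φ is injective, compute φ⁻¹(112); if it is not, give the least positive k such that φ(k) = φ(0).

60

We have gcd(22, 120) = 2 > 1. Taking s = 0 and t = 60: φ(0) = 14 and φ(60) = 22·60 + 14 = 1334 ≡ 14 (mod 120).
So φ(0) = φ(60) while 0 ≠ 60, therefore φ is not injective.
Since φ is not injective, we find the least positive k with φ(k) = φ(0): this means 22k ≡ 0 (mod 120), i.e. 120 ∣ 22k. Since gcd(22, 120) = 2, dividing through by 2 this holds exactly when 60 ∣ 11k, and as gcd(11, 60) = 1, exactly when 60 ∣ k.
The smallest positive such k is 60.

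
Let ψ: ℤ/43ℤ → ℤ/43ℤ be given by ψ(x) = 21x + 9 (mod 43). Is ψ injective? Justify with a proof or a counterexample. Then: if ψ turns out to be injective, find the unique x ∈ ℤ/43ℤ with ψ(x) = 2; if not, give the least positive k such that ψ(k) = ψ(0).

If ψ(s) = ψ(t), then 21s ≡ 21t (mod 43). Because gcd(21, 43) = 1, we may cancel 21 to get s ≡ t (mod 43).
So ψ is injective.
We now compute 21⁻¹ mod 43 explicitly. Euclid's algorithm: 43 = 2·21 + 1; back-substituting gives 1 = 41·21 − 20·43, so 21⁻¹ ≡ 41 (mod 43).
Since ψ is injective, we find ψ⁻¹(2): we need 21x ≡ 2 − 9 ≡ 36 (mod 43). Using 21⁻¹ = 41: x ≡ 41·36 = 1476 = 34·43 + 14, so x = 14.
Check: ψ(14) = 21·14 + 9 = 303 = 7·43 + 2 ≡ 2 (mod 43).

14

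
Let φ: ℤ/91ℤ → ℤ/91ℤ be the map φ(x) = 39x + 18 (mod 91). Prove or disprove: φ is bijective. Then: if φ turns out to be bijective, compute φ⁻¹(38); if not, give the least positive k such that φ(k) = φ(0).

We have gcd(39, 91) = 13 > 1. Taking u = 0 and v = 7: φ(0) = 18 and φ(7) = 39·7 + 18 = 291 ≡ 18 (mod 91).
So φ(0) = φ(7) while 0 ≠ 7, hence φ is not injective, hence not bijective.
Since φ is not bijective, we find the least positive k with φ(k) = φ(0): this means 39k ≡ 0 (mod 91), i.e. 91 ∣ 39k. Since gcd(39, 91) = 13, dividing through by 13 this holds exactly when 7 ∣ 3k, and as gcd(3, 7) = 1, exactly when 7 ∣ k.
The smallest positive such k is 7.

7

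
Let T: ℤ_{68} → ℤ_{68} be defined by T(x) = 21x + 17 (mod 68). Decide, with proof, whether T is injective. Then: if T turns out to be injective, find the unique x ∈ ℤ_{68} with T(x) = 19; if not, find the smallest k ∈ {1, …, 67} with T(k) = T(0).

Recall that injectivity means: for all s, t in the domain, T(s) = T(t) implies s = t.
Suppose T(s) = T(t) in ℤ_{68}. Then 21s + 17 ≡ 21t + 17 (mod 68), hence 21(s − t) ≡ 0 (mod 68).
Since gcd(21, 68) = 1, 21 is invertible modulo 68, thus s − t ≡ 0 (mod 68), i.e. s = t.
Therefore T is injective.
We now compute 21⁻¹ mod 68 explicitly. Euclid's algorithm: 68 = 3·21 + 5, 21 = 4·5 + 1; back-substituting gives 1 = 13·21 − 4·68, so 21⁻¹ ≡ 13 (mod 68).
Since T is injective, we compute T⁻¹(19): solve 21x + 17 ≡ 19 (mod 68), i.e. 21x ≡ 2 (mod 68).
Multiplying by 21⁻¹ = 13 gives x ≡ 13·2 = 26 ≡ 26 (mod 68).
Check: T(26) = 21·26 + 17 = 563 = 8·68 + 19 ≡ 19 (mod 68).

26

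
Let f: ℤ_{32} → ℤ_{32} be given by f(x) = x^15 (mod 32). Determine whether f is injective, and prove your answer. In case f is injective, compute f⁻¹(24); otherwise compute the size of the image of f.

17

f(0) = 0^15 = 0.
f(2): Repeated squaring mod 32: 2^1 ≡ 2, 2^2 ≡ 2² = 4, 2^4 ≡ 4² = 16, 2^8 ≡ 16² = 256 ≡ 0. Since 15 = 8 + 4 + 2 + 1, 2^15 ≡ 0·16·4·2: 0·16 = 0, then 0·4 = 0, then 0·2 = 0. So 2^15 ≡ 0 (mod 32).
So f(0) = f(2) = 0 while 0 ≠ 2, hence f is not injective.
Since f is not injective, we determine |image(f)|. Computing x^15 mod 32 for each x (by repeated squaring, reducing mod 32 at every step), the values f(0), f(1), …, f(31) are: 0, 1, 0, 11, 0, 13, 0, 23, 0, 25, 0, 3, 0, 5, 0, 15, 0, 17, 0, 27, 0, 29, 0, 7, 0, 9, 0, 19, 0, 21, 0, 31.
The distinct values are {0, 1, 3, 5, 7, 9, 11, 13, 15, 17, 19, 21, 23, 25, 27, 29, 31}; there are 17 of them.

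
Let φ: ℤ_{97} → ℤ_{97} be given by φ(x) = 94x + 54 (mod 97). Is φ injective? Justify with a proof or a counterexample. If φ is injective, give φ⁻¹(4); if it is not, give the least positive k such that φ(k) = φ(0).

Suppose φ(u) = φ(v) in ℤ_{97}. Then 94u + 54 ≡ 94v + 54 (mod 97), so 94(u − v) ≡ 0 (mod 97).
Since gcd(94, 97) = 1, 94 is invertible modulo 97, so u − v ≡ 0 (mod 97), i.e. u = v.
Hence φ is injective.
We now compute 94⁻¹ mod 97 explicitly. Euclid's algorithm: 97 = 1·94 + 3, 94 = 31·3 + 1; back-substituting gives 1 = 32·94 − 31·97, so 94⁻¹ ≡ 32 (mod 97).
Since φ is injective, we find φ⁻¹(4): we need 94x ≡ 4 − 54 ≡ 47 (mod 97). Using 94⁻¹ = 32: x ≡ 32·47 = 1504 = 15·97 + 49, so x = 49.
Check: φ(49) = 94·49 + 54 = 4660 = 48·97 + 4 ≡ 4 (mod 97).

49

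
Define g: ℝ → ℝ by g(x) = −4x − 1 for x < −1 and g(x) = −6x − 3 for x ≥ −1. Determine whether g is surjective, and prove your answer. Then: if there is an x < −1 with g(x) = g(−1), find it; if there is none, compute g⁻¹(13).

Both pieces are strictly decreasing (slopes −4 and −6), so each is injective on its own interval.
The left piece maps (−∞, −1) onto (3, ∞); the right piece maps [−1, ∞) onto (−∞, 3].
These images together cover ℝ, so g is surjective.
Because the two images are disjoint, no x < −1 has g(x) = g(−1), so we compute g⁻¹(13): 13 lies in (3, ∞), so solve −4x − 1 = 13: x = (13 + 1)/(−4) = −7/2.

-7/2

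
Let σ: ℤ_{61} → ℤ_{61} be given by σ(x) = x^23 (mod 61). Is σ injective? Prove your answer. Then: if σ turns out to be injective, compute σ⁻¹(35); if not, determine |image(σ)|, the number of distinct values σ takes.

55

Since 61 is prime, the nonzero elements of ℤ_{61} form a cyclic group of order 60.
As gcd(23, 60) = 1, raising to the 23rd power is a bijection on this group: if u^23 ≡ v^23 then (uv^{−1})^23 = 1, and the only element of order dividing gcd(23, 60) = 1 is 1, so u = v.
With σ(0) = 0 this makes σ injective on all of ℤ_{61}, hence bijective (finite equal-size domain and codomain). In particular σ is injective.
Since σ is injective, we find the preimage of 35. The inverse of x ↦ x^23 on (ℤ_{61})^× is x ↦ x^47, because 23·47 = 1081 = 18·60 + 1 ≡ 1 (mod 60) and x^{60} = 1 for x ≠ 0 (Fermat). So σ⁻¹(35) = 35^47 mod 61.
Repeated squaring mod 61: 35^1 ≡ 35, 35^2 ≡ 35² = 1225 ≡ 5, 35^4 ≡ 5² = 25, 35^8 ≡ 25² = 625 ≡ 15, 35^16 ≡ 15² = 225 ≡ 42, 35^32 ≡ 42² = 1764 ≡ 56. Since 47 = 32 + 8 + 4 + 2 + 1, 35^47 ≡ 56·15·25·5·35: 56·15 = 840 ≡ 47, then 47·25 = 1175 ≡ 16, then 16·5 = 80 ≡ 19, then 19·35 = 665 ≡ 55. So 35^47 ≡ 55 (mod 61).
Hence σ⁻¹(35) = 55.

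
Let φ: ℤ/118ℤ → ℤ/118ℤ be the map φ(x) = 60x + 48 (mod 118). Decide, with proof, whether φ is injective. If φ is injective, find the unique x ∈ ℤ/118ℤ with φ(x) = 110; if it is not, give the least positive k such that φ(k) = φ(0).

By definition, injectivity means: for all u, v in the domain, φ(u) = φ(v) implies u = v.
We have gcd(60, 118) = 2 > 1. Taking u = 0 and v = 59: φ(0) = 48 and φ(59) = 60·59 + 48 = 3588 ≡ 48 (mod 118).
So φ(0) = φ(59) while 0 ≠ 59, therefore φ is not injective.
Since φ is not injective, we find the least positive k with φ(k) = φ(0): this means 60k ≡ 0 (mod 118), i.e. 118 ∣ 60k. Since gcd(60, 118) = 2, dividing through by 2 this holds exactly when 59 ∣ 30k, and as gcd(30, 59) = 1, exactly when 59 ∣ k.
The smallest positive such k is 59.

59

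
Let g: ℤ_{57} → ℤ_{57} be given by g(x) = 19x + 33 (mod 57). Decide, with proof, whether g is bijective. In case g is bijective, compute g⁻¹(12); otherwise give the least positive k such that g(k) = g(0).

3

By definition, g is injective when g(s) = g(t) forces s = t.
We have gcd(19, 57) = 19 > 1. Taking s = 0 and t = 3: g(0) = 33 and g(3) = 19·3 + 33 = 90 ≡ 33 (mod 57).
So g(0) = g(3) while 0 ≠ 3, hence g is not injective, hence not bijective.
Since g is not bijective, we find the least positive k with g(k) = g(0): this means 19k ≡ 0 (mod 57), i.e. 57 ∣ 19k. Since gcd(19, 57) = 19, dividing through by 19 this holds exactly when 3 ∣ k.
The smallest positive such k is 3.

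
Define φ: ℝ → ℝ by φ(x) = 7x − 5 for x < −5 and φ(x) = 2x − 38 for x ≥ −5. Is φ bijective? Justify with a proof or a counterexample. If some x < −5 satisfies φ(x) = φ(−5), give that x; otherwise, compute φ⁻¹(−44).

-43/7

Both pieces are strictly increasing (slopes 7 and 2), so each is injective on its own interval.
The left piece maps (−∞, −5) onto (−∞, −40); the right piece maps [−5, ∞) onto [−48, ∞).
These images overlap. In particular φ(−5) = −48 (right piece), and solving 7x − 5 = −48 on the left piece gives x = −43/7 < −5.
So φ(−43/7) = φ(−5) with −43/7 ≠ −5, and φ is not injective, hence not bijective. This x = −43/7 is the requested value below −5.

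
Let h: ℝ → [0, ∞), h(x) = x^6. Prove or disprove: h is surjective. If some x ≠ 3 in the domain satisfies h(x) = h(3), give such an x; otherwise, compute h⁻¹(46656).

-3

For any y ∈ [0, ∞), x = y^{1/6} ∈ ℝ satisfies x^6 = y, so h is surjective.
For the follow-up, such an x exists: taking x = −3 ∈ ℝ gives h(−3) = 729 = h(3) with −3 ≠ 3.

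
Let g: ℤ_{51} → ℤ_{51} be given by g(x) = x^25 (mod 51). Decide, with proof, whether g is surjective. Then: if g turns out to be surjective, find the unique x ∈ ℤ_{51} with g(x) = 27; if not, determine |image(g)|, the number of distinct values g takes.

24

Computing x^25 mod 51 for each x (by repeated squaring, reducing mod 51 at every step), the values g(0), g(1), …, g(50) are: 0, 1, 2, 48, 4, 29, 45, 10, 8, 9, 7, 23, 39, 13, 20, 15, 16, 17, 18, 19, 14, 21, 46, 11, 27, 25, 26, 24, 40, 5, 30, 37, 32, 33, 34, 35, 36, 31, 38, 12, 28, 44, 42, 43, 41, 6, 22, 47, 3, 49, 50.
Every element of ℤ_{51} appears exactly once in this list, so g is a bijection, and in particular surjective.
Since g is surjective, we read off the preimage of 27 from the same table: g(24) = 27, so g⁻¹(27) = 24.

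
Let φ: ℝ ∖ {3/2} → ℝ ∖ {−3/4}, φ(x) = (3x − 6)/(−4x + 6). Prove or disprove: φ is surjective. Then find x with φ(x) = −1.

For any y ≠ −3/4, solving y(−4x + 6) = 3x − 6 for x gives a well-defined x ≠ 3/2. So φ is surjective.
Solving φ(x) = −1: cross-multiplying gives 3x − 6 = −1(−4x + 6), which rearranges to −1x = 0, so x = 0.

0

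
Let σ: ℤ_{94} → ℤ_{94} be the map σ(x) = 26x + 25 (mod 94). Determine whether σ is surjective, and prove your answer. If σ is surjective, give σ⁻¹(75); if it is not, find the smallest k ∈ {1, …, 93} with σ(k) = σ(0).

Since gcd(26, 94) = 2, we have 26x ≡ 0 (mod 2) for all x, so σ(x) ≡ 1 (mod 2).
But 0 ≢ 1 (mod 2), so 0 ∈ ℤ_{94} has no preimage. Thus σ is not surjective.
Since σ is not surjective, we find the least positive k with σ(k) = σ(0): this means 26k ≡ 0 (mod 94), i.e. 94 ∣ 26k. Since gcd(26, 94) = 2, dividing through by 2 this holds exactly when 47 ∣ 13k, and as gcd(13, 47) = 1, exactly when 47 ∣ k.
The smallest positive such k is 47.

47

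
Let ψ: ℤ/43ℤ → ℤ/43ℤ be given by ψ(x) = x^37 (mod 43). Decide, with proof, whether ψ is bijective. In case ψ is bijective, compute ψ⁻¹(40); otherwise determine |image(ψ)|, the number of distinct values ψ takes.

Since 43 is prime, the nonzero elements of ℤ/43ℤ form a cyclic group of order 42.
As gcd(37, 42) = 1, raising to the 37th power is a bijection on this group: if u^37 ≡ v^37 then (uv^{−1})^37 = 1, and the only element of order dividing gcd(37, 42) = 1 is 1, so u = v.
With ψ(0) = 0 this makes ψ injective on all of ℤ/43ℤ, hence bijective (finite equal-size domain and codomain). In particular ψ is bijective.
Since ψ is bijective, we find the preimage of 40. The inverse of x ↦ x^37 on (ℤ/43ℤ)^× is x ↦ x^25, because 37·25 = 925 = 22·42 + 1 ≡ 1 (mod 42) and x^{42} = 1 for x ≠ 0 (Fermat). So ψ⁻¹(40) = 40^25 mod 43.
Repeated squaring mod 43: 40^1 ≡ 40, 40^2 ≡ 40² = 1600 ≡ 9, 40^4 ≡ 9² = 81 ≡ 38, 40^8 ≡ 38² = 1444 ≡ 25, 40^16 ≡ 25² = 625 ≡ 23. Since 25 = 16 + 8 + 1, 40^25 ≡ 23·25·40: 23·25 = 575 ≡ 16, then 16·40 = 640 ≡ 38. So 40^25 ≡ 38 (mod 43).
Hence ψ⁻¹(40) = 38.

38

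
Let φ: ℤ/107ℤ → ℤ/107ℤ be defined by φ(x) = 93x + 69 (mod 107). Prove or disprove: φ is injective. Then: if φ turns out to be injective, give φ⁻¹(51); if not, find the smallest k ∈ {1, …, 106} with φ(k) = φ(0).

93

By definition, φ is injective if φ(a) = φ(b) implies a = b.
Suppose φ(a) = φ(b) in ℤ/107ℤ. Then 93a + 69 ≡ 93b + 69 (mod 107), therefore 93(a − b) ≡ 0 (mod 107).
Since gcd(93, 107) = 1, 93 is invertible modulo 107, hence a − b ≡ 0 (mod 107), i.e. a = b.
Thus φ is injective.
We now compute 93⁻¹ mod 107 explicitly. Euclid's algorithm: 107 = 1·93 + 14, 93 = 6·14 + 9, 14 = 1·9 + 5, 9 = 1·5 + 4, 5 = 1·4 + 1; back-substituting gives 1 = 84·93 − 73·107, so 93⁻¹ ≡ 84 (mod 107).
Since φ is injective, we find φ⁻¹(51): we need 93x ≡ 51 − 69 ≡ 89 (mod 107). Using 93⁻¹ = 84: x ≡ 84·89 = 7476 = 69·107 + 93, so x = 93.
Check: φ(93) = 93·93 + 69 = 8718 = 81·107 + 51 ≡ 51 (mod 107).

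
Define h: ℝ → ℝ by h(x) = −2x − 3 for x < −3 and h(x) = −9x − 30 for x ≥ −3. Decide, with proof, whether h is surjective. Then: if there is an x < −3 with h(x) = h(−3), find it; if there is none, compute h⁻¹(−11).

-19/9

Both pieces are strictly decreasing (slopes −2 and −9), so each is injective on its own interval.
The left piece maps (−∞, −3) onto (3, ∞); the right piece maps [−3, ∞) onto (−∞, −3].
The union (3, ∞) ∪ (−∞, −3] omits the interval between 3 and −3; in particular 3 has no preimage. So h is not surjective.
Because the two images are disjoint, no x < −3 has h(x) = h(−3), so we compute h⁻¹(−11): −11 lies in (−∞, −3], so solve −9x − 30 = −11: x = (−11 + 30)/(−9) = −19/9.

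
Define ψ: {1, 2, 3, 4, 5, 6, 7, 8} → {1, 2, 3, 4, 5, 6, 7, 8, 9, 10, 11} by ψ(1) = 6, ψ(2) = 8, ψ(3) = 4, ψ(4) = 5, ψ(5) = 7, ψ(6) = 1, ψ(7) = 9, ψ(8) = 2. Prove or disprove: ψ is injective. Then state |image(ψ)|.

The values ψ(1), …, ψ(8) are 6, 8, 4, 5, 7, 1, 9, 2 — all distinct.
So ψ(a) = ψ(b) only when a = b, and ψ is injective.
The image of ψ is {1, 2, 4, 5, 6, 7, 8, 9}, which has 8 elements.

8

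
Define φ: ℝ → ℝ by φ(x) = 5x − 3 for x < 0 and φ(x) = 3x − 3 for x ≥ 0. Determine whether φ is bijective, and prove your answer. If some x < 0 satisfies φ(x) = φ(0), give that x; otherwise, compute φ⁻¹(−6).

Both pieces are strictly increasing (slopes 5 and 3), so each is injective on its own interval.
The left piece maps (−∞, 0) onto (−∞, −3); the right piece maps [0, ∞) onto [−3, ∞).
Since −3 = −3, the images partition ℝ: φ is injective and surjective, hence bijective.
Because the two images are disjoint, no x < 0 has φ(x) = φ(0), so we compute φ⁻¹(−6): −6 lies in (−∞, −3), so solve 5x − 3 = −6: x = (−6 + 3)/5 = −3/5.

-3/5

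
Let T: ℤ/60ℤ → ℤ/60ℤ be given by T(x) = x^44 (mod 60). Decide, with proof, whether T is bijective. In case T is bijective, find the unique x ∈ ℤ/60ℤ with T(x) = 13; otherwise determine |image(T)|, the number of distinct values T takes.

8

T(2): Repeated squaring mod 60: 2^1 ≡ 2, 2^2 ≡ 2² = 4, 2^4 ≡ 4² = 16, 2^8 ≡ 16² = 256 ≡ 16, 2^16 ≡ 16² = 256 ≡ 16, 2^32 ≡ 16² = 256 ≡ 16. Since 44 = 32 + 8 + 4, 2^44 ≡ 16·16·16: 16·16 = 256 ≡ 16, then 16·16 = 256 ≡ 16. So 2^44 ≡ 16 (mod 60).
T(4): Repeated squaring mod 60: 4^1 ≡ 4, 4^2 ≡ 4² = 16, 4^4 ≡ 16² = 256 ≡ 16, 4^8 ≡ 16² = 256 ≡ 16, 4^16 ≡ 16² = 256 ≡ 16, 4^32 ≡ 16² = 256 ≡ 16. Since 44 = 32 + 8 + 4, 4^44 ≡ 16·16·16: 16·16 = 256 ≡ 16, then 16·16 = 256 ≡ 16. So 4^44 ≡ 16 (mod 60).
So T(2) = T(4) = 16 while 2 ≠ 4, therefore T is not injective, hence not bijective.
Since T is not bijective, we determine |image(T)|. Computing x^44 mod 60 for each x (by repeated squaring, reducing mod 60 at every step), the values T(0), T(1), …, T(59) are: 0, 1, 16, 21, 16, 25, 36, 1, 16, 21, 40, 1, 36, 1, 16, 45, 16, 1, 36, 1, 40, 21, 16, 1, 36, 25, 16, 21, 16, 1, 0, 1, 16, 21, 16, 25, 36, 1, 16, 21, 40, 1, 36, 1, 16, 45, 16, 1, 36, 1, 40, 21, 16, 1, 36, 25, 16, 21, 16, 1.
The distinct values are {0, 1, 16, 21, 25, 36, 40, 45}; there are 8 of them.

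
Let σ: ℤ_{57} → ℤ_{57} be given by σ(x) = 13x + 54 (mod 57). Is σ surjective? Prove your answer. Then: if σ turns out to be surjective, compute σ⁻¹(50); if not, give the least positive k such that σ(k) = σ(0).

26

By definition, surjectivity means every element of the codomain has a preimage under σ.
Since gcd(13, 57) = 1, 13 is invertible modulo 57. Euclid's algorithm: 57 = 4·13 + 5, 13 = 2·5 + 3, 5 = 1·3 + 2, 3 = 1·2 + 1; back-substituting gives 1 = 22·13 − 5·57, so 13⁻¹ ≡ 22 (mod 57).
Then y ↦ 22(y − 54) is a two-sided inverse to σ, so every y ∈ ℤ_{57} has a preimage.
Therefore σ is surjective.
Since σ is surjective, we find σ⁻¹(50): we need 13x ≡ 50 − 54 ≡ 53 (mod 57). Using 13⁻¹ = 22: x ≡ 22·53 = 1166 = 20·57 + 26, so x = 26.
Check: σ(26) = 13·26 + 54 = 392 = 6·57 + 50 ≡ 50 (mod 57).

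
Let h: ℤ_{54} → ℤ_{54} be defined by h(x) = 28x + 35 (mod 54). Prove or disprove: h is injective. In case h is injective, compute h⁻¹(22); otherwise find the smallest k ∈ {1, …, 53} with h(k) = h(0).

Recall that injectivity means: for all s, t in the domain, h(s) = h(t) implies s = t.
We have gcd(28, 54) = 2 > 1. Taking s = 0 and t = 27: h(0) = 35 and h(27) = 28·27 + 35 = 791 ≡ 35 (mod 54).
So h(0) = h(27) while 0 ≠ 27, hence h is not injective.
Since h is not injective, we find the least positive k with h(k) = h(0): this means 28k ≡ 0 (mod 54), i.e. 54 ∣ 28k. Since gcd(28, 54) = 2, dividing through by 2 this holds exactly when 27 ∣ 14k, and as gcd(14, 27) = 1, exactly when 27 ∣ k.
The smallest positive such k is 27.

27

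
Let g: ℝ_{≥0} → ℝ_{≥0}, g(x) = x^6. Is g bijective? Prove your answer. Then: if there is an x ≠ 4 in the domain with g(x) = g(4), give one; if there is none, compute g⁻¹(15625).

On ℝ_{≥0}, x ↦ x^6 is strictly increasing (injective) and for any y ∈ ℝ_{≥0} the 6th root y^{1/6} lies in ℝ_{≥0} (surjective). So g is bijective.
Since x ↦ x^6 is strictly increasing on ℝ_{≥0}, it is injective there, so no x ≠ 4 in the domain has g(x) = g(4). We therefore compute g⁻¹(15625) = 15625^{1/6} = 5 (indeed 5^6 = 15625).

5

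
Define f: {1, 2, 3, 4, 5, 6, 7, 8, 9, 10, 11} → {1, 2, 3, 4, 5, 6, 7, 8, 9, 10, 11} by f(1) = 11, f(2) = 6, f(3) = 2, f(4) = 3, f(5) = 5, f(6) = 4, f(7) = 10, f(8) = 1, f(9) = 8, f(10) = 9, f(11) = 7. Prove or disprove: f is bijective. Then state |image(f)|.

The values 11, 6, 2, 3, 5, 4, 10, 1, 8, 9, 7 are a permutation of {1, 2, 3, 4, 5, 6, 7, 8, 9, 10, 11}: each element appears exactly once.
So f is injective and surjective, hence bijective.
The image of f is {1, 2, 3, 4, 5, 6, 7, 8, 9, 10, 11}, which has 11 elements.

11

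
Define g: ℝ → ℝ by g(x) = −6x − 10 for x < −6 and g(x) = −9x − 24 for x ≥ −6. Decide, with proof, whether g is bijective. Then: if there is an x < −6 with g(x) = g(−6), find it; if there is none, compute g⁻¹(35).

Both pieces are strictly decreasing (slopes −6 and −9), so each is injective on its own interval.
The left piece maps (−∞, −6) onto (26, ∞); the right piece maps [−6, ∞) onto (−∞, 30].
These images overlap. In particular g(−6) = 30 (right piece), and solving −6x − 10 = 30 on the left piece gives x = −20/3 < −6.
So g(−20/3) = g(−6) with −20/3 ≠ −6, and g is not injective, hence not bijective. This x = −20/3 is the requested value below −6.

-20/3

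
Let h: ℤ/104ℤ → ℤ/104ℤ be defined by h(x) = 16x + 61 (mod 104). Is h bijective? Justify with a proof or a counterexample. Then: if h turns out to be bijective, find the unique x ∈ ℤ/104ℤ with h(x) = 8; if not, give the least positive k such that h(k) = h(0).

Recall that h is injective when h(a) = h(b) forces a = b.
We have gcd(16, 104) = 8 > 1. Taking a = 0 and b = 13: h(0) = 61 and h(13) = 16·13 + 61 = 269 ≡ 61 (mod 104).
So h(0) = h(13) while 0 ≠ 13, therefore h is not injective, hence not bijective.
Since h is not bijective, we find the least positive k with h(k) = h(0): this means 16k ≡ 0 (mod 104), i.e. 104 ∣ 16k. Since gcd(16, 104) = 8, dividing through by 8 this holds exactly when 13 ∣ 2k, and as gcd(2, 13) = 1, exactly when 13 ∣ k.
The smallest positive such k is 13.

13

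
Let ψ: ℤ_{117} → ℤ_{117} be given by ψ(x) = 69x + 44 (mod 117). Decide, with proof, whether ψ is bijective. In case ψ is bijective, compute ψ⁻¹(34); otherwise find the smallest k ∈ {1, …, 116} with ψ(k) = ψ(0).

We have gcd(69, 117) = 3 > 1. Taking x_1 = 0 and x_2 = 39: ψ(0) = 44 and ψ(39) = 69·39 + 44 = 2735 ≡ 44 (mod 117).
So ψ(0) = ψ(39) while 0 ≠ 39, therefore ψ is not injective, hence not bijective.
Since ψ is not bijective, we find the least positive k with ψ(k) = ψ(0): this means 69k ≡ 0 (mod 117), i.e. 117 ∣ 69k. Since gcd(69, 117) = 3, dividing through by 3 this holds exactly when 39 ∣ 23k, and as gcd(23, 39) = 1, exactly when 39 ∣ k.
The smallest positive such k is 39.

39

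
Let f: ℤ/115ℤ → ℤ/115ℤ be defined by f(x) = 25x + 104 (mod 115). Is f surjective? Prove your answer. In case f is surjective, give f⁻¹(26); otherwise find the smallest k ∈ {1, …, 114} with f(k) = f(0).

23

By definition, f is surjective if every y in the codomain equals f(x) for some x in the domain.
Since gcd(25, 115) = 5, we have 25x ≡ 0 (mod 5) for all x, so f(x) ≡ 4 (mod 5).
But 0 ≢ 4 (mod 5), so 0 ∈ ℤ/115ℤ has no preimage. So f is not surjective.
Since f is not surjective, we find the least positive k with f(k) = f(0): this means 25k ≡ 0 (mod 115), i.e. 115 ∣ 25k. Since gcd(25, 115) = 5, dividing through by 5 this holds exactly when 23 ∣ 5k, and as gcd(5, 23) = 1, exactly when 23 ∣ k.
The smallest positive such k is 23.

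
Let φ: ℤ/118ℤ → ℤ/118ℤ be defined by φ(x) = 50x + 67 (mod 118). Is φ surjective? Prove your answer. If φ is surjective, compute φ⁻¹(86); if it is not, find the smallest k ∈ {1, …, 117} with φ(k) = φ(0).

59

Recall that surjectivity means every element of the codomain has a preimage under φ.
Since gcd(50, 118) = 2, we have 50x ≡ 0 (mod 2) for all x, so φ(x) ≡ 1 (mod 2).
But 0 ≢ 1 (mod 2), so 0 ∈ ℤ/118ℤ has no preimage. Therefore φ is not surjective.
Since φ is not surjective, we find the least positive k with φ(k) = φ(0): this means 50k ≡ 0 (mod 118), i.e. 118 ∣ 50k. Since gcd(50, 118) = 2, dividing through by 2 this holds exactly when 59 ∣ 25k, and as gcd(25, 59) = 1, exactly when 59 ∣ k.
The smallest positive such k is 59.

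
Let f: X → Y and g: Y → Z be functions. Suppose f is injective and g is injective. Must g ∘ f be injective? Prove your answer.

Suppose (g ∘ f)(s) = (g ∘ f)(t), i.e. g(f(s)) = g(f(t)).
Since g is injective, f(s) = f(t). Since f is injective, s = t. Therefore g ∘ f is injective.

injective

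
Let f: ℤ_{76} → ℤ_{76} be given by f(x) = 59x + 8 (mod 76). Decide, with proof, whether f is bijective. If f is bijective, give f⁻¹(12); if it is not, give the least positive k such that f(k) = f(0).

40

By definition, f is injective when f(s) = f(t) forces s = t.
Suppose f(s) = f(t) in ℤ_{76}. Then 59s + 8 ≡ 59t + 8 (mod 76), so 59(s − t) ≡ 0 (mod 76).
Since gcd(59, 76) = 1, 59 is invertible modulo 76, thus s − t ≡ 0 (mod 76), i.e. s = t.
We now compute 59⁻¹ mod 76 explicitly. Euclid's algorithm: 76 = 1·59 + 17, 59 = 3·17 + 8, 17 = 2·8 + 1; back-substituting gives 1 = 67·59 − 52·76, so 59⁻¹ ≡ 67 (mod 76).
For any y ∈ ℤ_{76}, x = 67(y − 8) mod 76 satisfies f(x) = 59·67(y − 8) + 8 ≡ y (since 59·67 ≡ 1 mod 76). So every y has a preimage.
Hence f is bijective.
Since f is bijective, we compute f⁻¹(12): solve 59x + 8 ≡ 12 (mod 76), i.e. 59x ≡ 4 (mod 76).
Multiplying by 59⁻¹ = 67 gives x ≡ 67·4 = 268 = 3·76 + 40 ≡ 40 (mod 76).
Check: f(40) = 59·40 + 8 = 2368 = 31·76 + 12 ≡ 12 (mod 76).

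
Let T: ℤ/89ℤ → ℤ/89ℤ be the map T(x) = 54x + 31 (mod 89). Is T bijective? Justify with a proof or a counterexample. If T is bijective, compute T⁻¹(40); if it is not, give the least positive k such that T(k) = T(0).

Suppose T(u) = T(v) in ℤ/89ℤ. Then 54u + 31 ≡ 54v + 31 (mod 89), hence 54(u − v) ≡ 0 (mod 89).
Since gcd(54, 89) = 1, 54 is invertible modulo 89, hence u − v ≡ 0 (mod 89), i.e. u = v.
We now compute 54⁻¹ mod 89 explicitly. Euclid's algorithm: 89 = 1·54 + 35, 54 = 1·35 + 19, 35 = 1·19 + 16, 19 = 1·16 + 3, 16 = 5·3 + 1; back-substituting gives 1 = 61·54 − 37·89, so 54⁻¹ ≡ 61 (mod 89).
Then y ↦ 61(y − 31) is a two-sided inverse to T, so every y ∈ ℤ/89ℤ has a preimage.
Thus T is bijective.
Since T is bijective, we find T⁻¹(40): we need 54x ≡ 40 − 31 ≡ 9 (mod 89). Using 54⁻¹ = 61: x ≡ 61·9 = 549 = 6·89 + 15, so x = 15.
Check: T(15) = 54·15 + 31 = 841 = 9·89 + 40 ≡ 40 (mod 89).

15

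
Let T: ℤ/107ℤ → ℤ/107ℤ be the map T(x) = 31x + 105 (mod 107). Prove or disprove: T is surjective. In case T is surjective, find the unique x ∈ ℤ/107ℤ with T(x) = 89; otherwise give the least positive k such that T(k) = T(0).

34

Since gcd(31, 107) = 1, 31 is invertible modulo 107. Euclid's algorithm: 107 = 3·31 + 14, 31 = 2·14 + 3, 14 = 4·3 + 2, 3 = 1·2 + 1; back-substituting gives 1 = 38·31 − 11·107, so 31⁻¹ ≡ 38 (mod 107).
Then y ↦ 38(y − 105) is a two-sided inverse to T, so every y ∈ ℤ/107ℤ has a preimage.
Hence T is surjective.
Since T is surjective, we compute T⁻¹(89): solve 31x + 105 ≡ 89 (mod 107), i.e. 31x ≡ 91 (mod 107).
Multiplying by 31⁻¹ = 38 gives x ≡ 38·91 = 3458 = 32·107 + 34 ≡ 34 (mod 107).
Check: T(34) = 31·34 + 105 = 1159 = 10·107 + 89 ≡ 89 (mod 107).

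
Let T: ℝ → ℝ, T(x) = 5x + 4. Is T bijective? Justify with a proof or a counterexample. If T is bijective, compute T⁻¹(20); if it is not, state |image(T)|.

16/5

Suppose T(u) = T(v). Then 5u + 4 = 5v + 4, therefore 5u = 5v, thus u = v.
For any y ∈ ℝ, x = (y − 4)/5 satisfies T(x) = y.
Therefore T is bijective.
Since T is bijective, we compute T⁻¹(20) = (20 − 4)/5 = 16/5.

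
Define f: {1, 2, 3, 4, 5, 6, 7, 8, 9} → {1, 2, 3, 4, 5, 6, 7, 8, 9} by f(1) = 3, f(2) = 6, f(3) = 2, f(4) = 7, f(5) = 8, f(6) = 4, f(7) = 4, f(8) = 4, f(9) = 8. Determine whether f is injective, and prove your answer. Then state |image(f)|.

6

f(6) = 4 = f(7) with 6 ≠ 7, so f is not injective.
The image of f is {2, 3, 4, 6, 7, 8}, which has 6 elements.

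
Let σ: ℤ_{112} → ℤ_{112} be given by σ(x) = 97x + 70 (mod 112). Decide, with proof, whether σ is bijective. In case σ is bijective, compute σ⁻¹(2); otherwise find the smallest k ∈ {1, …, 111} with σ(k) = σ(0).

Suppose σ(x_1) = σ(x_2) in ℤ_{112}. Then 97x_1 + 70 ≡ 97x_2 + 70 (mod 112), thus 97(x_1 − x_2) ≡ 0 (mod 112).
Since gcd(97, 112) = 1, 97 is invertible modulo 112, thus x_1 − x_2 ≡ 0 (mod 112), i.e. x_1 = x_2.
We now compute 97⁻¹ mod 112 explicitly. Euclid's algorithm: 112 = 1·97 + 15, 97 = 6·15 + 7, 15 = 2·7 + 1; back-substituting gives 1 = 97·97 − 84·112, so 97⁻¹ ≡ 97 (mod 112).
Then y ↦ 97(y − 70) is a two-sided inverse to σ, so every y ∈ ℤ_{112} has a preimage.
So σ is bijective.
Since σ is bijective, we find σ⁻¹(2): we need 97x ≡ 2 − 70 ≡ 44 (mod 112). Using 97⁻¹ = 97: x ≡ 97·44 = 4268 = 38·112 + 12, so x = 12.
Check: σ(12) = 97·12 + 70 = 1234 = 11·112 + 2 ≡ 2 (mod 112).

12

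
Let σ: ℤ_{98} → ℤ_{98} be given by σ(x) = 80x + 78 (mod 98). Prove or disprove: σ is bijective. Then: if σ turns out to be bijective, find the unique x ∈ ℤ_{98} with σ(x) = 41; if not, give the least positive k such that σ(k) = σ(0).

49

We have gcd(80, 98) = 2 > 1. Taking s = 0 and t = 49: σ(0) = 78 and σ(49) = 80·49 + 78 = 3998 ≡ 78 (mod 98).
So σ(0) = σ(49) while 0 ≠ 49, therefore σ is not injective, hence not bijective.
Since σ is not bijective, we find the least positive k with σ(k) = σ(0): this means 80k ≡ 0 (mod 98), i.e. 98 ∣ 80k. Since gcd(80, 98) = 2, dividing through by 2 this holds exactly when 49 ∣ 40k, and as gcd(40, 49) = 1, exactly when 49 ∣ k.
The smallest positive such k is 49.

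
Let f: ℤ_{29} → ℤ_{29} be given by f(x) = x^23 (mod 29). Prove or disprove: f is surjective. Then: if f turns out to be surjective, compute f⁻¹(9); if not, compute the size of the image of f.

Since 29 is prime, the nonzero elements of ℤ_{29} form a cyclic group of order 28.
As gcd(23, 28) = 1, raising to the 23rd power is a bijection on this group: if a^23 ≡ b^23 then (ab^{−1})^23 = 1, and the only element of order dividing gcd(23, 28) = 1 is 1, so a = b.
With f(0) = 0 this makes f injective on all of ℤ_{29}, hence bijective (finite equal-size domain and codomain). In particular f is surjective.
Since f is surjective, we find the preimage of 9. The inverse of x ↦ x^23 on (ℤ_{29})^× is x ↦ x^11, because 23·11 = 253 = 9·28 + 1 ≡ 1 (mod 28) and x^{28} = 1 for x ≠ 0 (Fermat). So f⁻¹(9) = 9^11 mod 29.
Repeated squaring mod 29: 9^1 ≡ 9, 9^2 ≡ 9² = 81 ≡ 23, 9^4 ≡ 23² = 529 ≡ 7, 9^8 ≡ 7² = 49 ≡ 20. Since 11 = 8 + 2 + 1, 9^11 ≡ 20·23·9: 20·23 = 460 ≡ 25, then 25·9 = 225 ≡ 22. So 9^11 ≡ 22 (mod 29).
Hence f⁻¹(9) = 22.

22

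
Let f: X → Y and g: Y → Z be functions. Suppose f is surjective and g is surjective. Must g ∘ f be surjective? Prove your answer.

surjective

Let c ∈ Z. Since g is surjective, there is b ∈ Y with g(b) = c. Since f is surjective, there is a ∈ X with f(a) = b.
Then (g ∘ f)(a) = g(b) = c. So g ∘ f is surjective.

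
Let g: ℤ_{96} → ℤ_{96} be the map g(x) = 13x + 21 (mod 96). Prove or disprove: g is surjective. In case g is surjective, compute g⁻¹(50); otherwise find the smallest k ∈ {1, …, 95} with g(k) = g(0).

Since gcd(13, 96) = 1, 13 is invertible modulo 96. Euclid's algorithm: 96 = 7·13 + 5, 13 = 2·5 + 3, 5 = 1·3 + 2, 3 = 1·2 + 1; back-substituting gives 1 = 37·13 − 5·96, so 13⁻¹ ≡ 37 (mod 96).
Then y ↦ 37(y − 21) is a two-sided inverse to g, so every y ∈ ℤ_{96} has a preimage.
So g is surjective.
Since g is surjective, we compute g⁻¹(50): solve 13x + 21 ≡ 50 (mod 96), i.e. 13x ≡ 29 (mod 96).
Multiplying by 13⁻¹ = 37 gives x ≡ 37·29 = 1073 = 11·96 + 17 ≡ 17 (mod 96).
Check: g(17) = 13·17 + 21 = 242 = 2·96 + 50 ≡ 50 (mod 96).

17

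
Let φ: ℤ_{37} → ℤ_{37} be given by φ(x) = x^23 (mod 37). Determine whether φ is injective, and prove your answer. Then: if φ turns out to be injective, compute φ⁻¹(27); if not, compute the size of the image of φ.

Since 37 is prime, the nonzero elements of ℤ_{37} form a cyclic group of order 36.
As gcd(23, 36) = 1, raising to the 23rd power is a bijection on this group: if x_1^23 ≡ x_2^23 then (x_1x_2^{−1})^23 = 1, and the only element of order dividing gcd(23, 36) = 1 is 1, so x_1 = x_2.
With φ(0) = 0 this makes φ injective on all of ℤ_{37}, hence bijective (finite equal-size domain and codomain). In particular φ is injective.
Since φ is injective, we find the preimage of 27. The inverse of x ↦ x^23 on (ℤ_{37})^× is x ↦ x^11, because 23·11 = 253 = 7·36 + 1 ≡ 1 (mod 36) and x^{36} = 1 for x ≠ 0 (Fermat). So φ⁻¹(27) = 27^11 mod 37.
Repeated squaring mod 37: 27^1 ≡ 27, 27^2 ≡ 27² = 729 ≡ 26, 27^4 ≡ 26² = 676 ≡ 10, 27^8 ≡ 10² = 100 ≡ 26. Since 11 = 8 + 2 + 1, 27^11 ≡ 26·26·27: 26·26 = 676 ≡ 10, then 10·27 = 270 ≡ 11. So 27^11 ≡ 11 (mod 37).
Hence φ⁻¹(27) = 11.

11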